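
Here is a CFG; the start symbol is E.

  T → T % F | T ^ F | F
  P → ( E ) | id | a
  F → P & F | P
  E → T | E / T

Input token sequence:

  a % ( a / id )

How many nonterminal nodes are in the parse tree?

15

[E [T [T [F [P a]]] % [F [P ( [E [E [T [F [P a]]]] / [T [F [P id]]]] )]]]]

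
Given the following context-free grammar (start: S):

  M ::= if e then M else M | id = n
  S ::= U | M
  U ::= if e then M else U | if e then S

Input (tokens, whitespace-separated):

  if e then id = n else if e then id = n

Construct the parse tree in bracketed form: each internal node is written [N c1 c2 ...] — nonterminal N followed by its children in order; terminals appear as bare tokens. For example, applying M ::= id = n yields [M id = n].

S
U
if e then M else U
if e then id = n else U
if e then id = n else if e then S
if e then id = n else if e then M
if e then id = n else if e then id = n

[S [U if e then [M id = n] else [U if e then [S [M id = n]]]]]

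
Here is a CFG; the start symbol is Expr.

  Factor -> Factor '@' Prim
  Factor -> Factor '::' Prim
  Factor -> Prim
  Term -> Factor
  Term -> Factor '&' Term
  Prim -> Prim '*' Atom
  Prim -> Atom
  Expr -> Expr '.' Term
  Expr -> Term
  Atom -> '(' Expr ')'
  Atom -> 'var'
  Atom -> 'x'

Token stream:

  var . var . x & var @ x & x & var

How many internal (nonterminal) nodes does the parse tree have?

30

[Expr [Expr [Expr [Term [Factor [Prim [Atom var]]]]] . [Term [Factor [Prim [Atom var]]]]] . [Term [Factor [Prim [Atom x]]] & [Term [Factor [Factor [Prim [Atom var]]] @ [Prim [Atom x]]] & [Term [Factor [Prim [Atom x]]] & [Term [Factor [Prim [Atom var]]]]]]]]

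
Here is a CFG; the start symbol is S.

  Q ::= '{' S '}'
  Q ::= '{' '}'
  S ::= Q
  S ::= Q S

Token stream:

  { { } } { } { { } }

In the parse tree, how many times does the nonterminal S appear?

[S [Q { [S [Q { }]] }] [S [Q { }] [S [Q { [S [Q { }]] }]]]]

5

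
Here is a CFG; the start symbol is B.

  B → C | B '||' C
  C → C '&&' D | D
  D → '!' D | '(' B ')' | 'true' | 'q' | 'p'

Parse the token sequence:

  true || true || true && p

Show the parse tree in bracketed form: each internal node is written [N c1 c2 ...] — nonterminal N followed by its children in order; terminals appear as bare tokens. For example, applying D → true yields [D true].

[B [B [B [C [D true]]] || [C [D true]]] || [C [C [D true]] && [D p]]]

B
B || C
B || C || C
C || C || C
D || C || C
true || C || C
true || D || C
true || true || C
true || true || C && D
true || true || D && D
true || true || true && D
true || true || true && p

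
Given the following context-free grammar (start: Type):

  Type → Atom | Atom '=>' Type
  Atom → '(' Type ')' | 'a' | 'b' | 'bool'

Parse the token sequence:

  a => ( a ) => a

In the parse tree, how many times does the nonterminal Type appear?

[Type [Atom a] => [Type [Atom ( [Type [Atom a]] )] => [Type [Atom a]]]]

4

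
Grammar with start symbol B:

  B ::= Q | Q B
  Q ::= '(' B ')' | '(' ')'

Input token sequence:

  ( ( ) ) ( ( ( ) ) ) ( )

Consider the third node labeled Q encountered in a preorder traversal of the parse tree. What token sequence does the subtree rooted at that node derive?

[B [Q ( [B [Q ( )]] )] [B [Q ( [B [Q ( [B [Q ( )]] )]] )] [B [Q ( )]]]]

( ( ( ) ) )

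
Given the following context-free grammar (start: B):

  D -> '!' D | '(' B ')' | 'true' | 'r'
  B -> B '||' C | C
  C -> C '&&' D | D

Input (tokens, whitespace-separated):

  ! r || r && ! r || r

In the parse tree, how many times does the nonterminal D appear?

[B [B [B [C [D ! [D r]]]] || [C [C [D r]] && [D ! [D r]]]] || [C [D r]]]

6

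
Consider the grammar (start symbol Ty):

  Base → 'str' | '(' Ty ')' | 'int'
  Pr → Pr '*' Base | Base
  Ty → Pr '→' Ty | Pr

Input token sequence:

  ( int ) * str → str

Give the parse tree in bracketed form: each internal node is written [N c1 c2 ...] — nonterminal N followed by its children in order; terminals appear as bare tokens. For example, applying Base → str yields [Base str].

Ty
Pr → Ty
Pr * Base → Ty
Base * Base → Ty
( Ty ) * Base → Ty
( Pr ) * Base → Ty
( Base ) * Base → Ty
( int ) * Base → Ty
( int ) * str → Ty
( int ) * str → Pr
( int ) * str → Base
( int ) * str → str

[Ty [Pr [Pr [Base ( [Ty [Pr [Base int]]] )]] * [Base str]] → [Ty [Pr [Base str]]]]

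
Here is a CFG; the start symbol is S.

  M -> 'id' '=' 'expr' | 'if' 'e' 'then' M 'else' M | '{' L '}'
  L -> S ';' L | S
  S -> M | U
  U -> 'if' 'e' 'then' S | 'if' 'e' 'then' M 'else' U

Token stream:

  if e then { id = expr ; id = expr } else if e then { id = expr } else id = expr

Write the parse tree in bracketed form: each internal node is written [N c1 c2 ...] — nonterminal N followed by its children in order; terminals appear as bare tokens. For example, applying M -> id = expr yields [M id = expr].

[S [M if e then [M { [L [S [M id = expr]] ; [L [S [M id = expr]]]] }] else [M if e then [M { [L [S [M id = expr]]] }] else [M id = expr]]]]

S
M
if e then M else M
if e then { L } else M
if e then { S ; L } else M
if e then { M ; L } else M
if e then { id = expr ; L } else M
if e then { id = expr ; S } else M
if e then { id = expr ; M } else M
if e then { id = expr ; id = expr } else M
if e then { id = expr ; id = expr } else if e then M else M
if e then { id = expr ; id = expr } else if e then { L } else M
if e then { id = expr ; id = expr } else if e then { S } else M
if e then { id = expr ; id = expr } else if e then { M } else M
if e then { id = expr ; id = expr } else if e then { id = expr } else M
if e then { id = expr ; id = expr } else if e then { id = expr } else id = expr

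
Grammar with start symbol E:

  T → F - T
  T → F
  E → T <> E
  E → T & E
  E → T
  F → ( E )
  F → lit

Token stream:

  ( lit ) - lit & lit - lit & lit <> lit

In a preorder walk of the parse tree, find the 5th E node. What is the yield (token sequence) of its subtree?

[E [T [F ( [E [T [F lit]]] )] - [T [F lit]]] & [E [T [F lit] - [T [F lit]]] & [E [T [F lit]] <> [E [T [F lit]]]]]]

lit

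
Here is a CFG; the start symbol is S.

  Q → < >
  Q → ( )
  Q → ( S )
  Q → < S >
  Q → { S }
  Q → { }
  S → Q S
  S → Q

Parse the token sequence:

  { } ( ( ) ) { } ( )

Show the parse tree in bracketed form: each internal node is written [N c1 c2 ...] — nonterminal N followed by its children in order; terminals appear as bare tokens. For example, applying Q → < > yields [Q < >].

S
Q S
{ } S
{ } Q S
{ } ( S ) S
{ } ( Q ) S
{ } ( ( ) ) S
{ } ( ( ) ) Q S
{ } ( ( ) ) { } S
{ } ( ( ) ) { } Q
{ } ( ( ) ) { } ( )

[S [Q { }] [S [Q ( [S [Q ( )]] )] [S [Q { }] [S [Q ( )]]]]]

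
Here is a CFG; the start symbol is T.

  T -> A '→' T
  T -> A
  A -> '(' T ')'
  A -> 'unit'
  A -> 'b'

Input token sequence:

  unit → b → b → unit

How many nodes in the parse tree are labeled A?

[T [A unit] → [T [A b] → [T [A b] → [T [A unit]]]]]

4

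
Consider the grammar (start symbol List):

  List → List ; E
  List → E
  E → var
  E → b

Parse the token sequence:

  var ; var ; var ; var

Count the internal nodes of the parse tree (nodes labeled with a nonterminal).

8

[List [List [List [List [E var]] ; [E var]] ; [E var]] ; [E var]]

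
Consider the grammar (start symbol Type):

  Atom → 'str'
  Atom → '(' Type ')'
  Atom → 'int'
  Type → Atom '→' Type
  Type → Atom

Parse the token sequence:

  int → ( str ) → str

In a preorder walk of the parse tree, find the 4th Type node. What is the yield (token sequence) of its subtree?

[Type [Atom int] → [Type [Atom ( [Type [Atom str]] )] → [Type [Atom str]]]]

str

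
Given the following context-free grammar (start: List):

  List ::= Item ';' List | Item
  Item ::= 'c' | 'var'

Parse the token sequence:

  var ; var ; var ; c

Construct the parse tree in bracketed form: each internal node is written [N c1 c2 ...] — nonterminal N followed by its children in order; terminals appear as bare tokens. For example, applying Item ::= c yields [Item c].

List
Item ; List
var ; List
var ; Item ; List
var ; var ; List
var ; var ; Item ; List
var ; var ; var ; List
var ; var ; var ; Item
var ; var ; var ; c

[List [Item var] ; [List [Item var] ; [List [Item var] ; [List [Item c]]]]]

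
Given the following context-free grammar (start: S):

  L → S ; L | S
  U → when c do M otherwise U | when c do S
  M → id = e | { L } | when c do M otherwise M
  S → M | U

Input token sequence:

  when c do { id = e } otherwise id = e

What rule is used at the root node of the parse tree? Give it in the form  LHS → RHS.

[S [M when c do [M { [L [S [M id = e]]] }] otherwise [M id = e]]]

S → M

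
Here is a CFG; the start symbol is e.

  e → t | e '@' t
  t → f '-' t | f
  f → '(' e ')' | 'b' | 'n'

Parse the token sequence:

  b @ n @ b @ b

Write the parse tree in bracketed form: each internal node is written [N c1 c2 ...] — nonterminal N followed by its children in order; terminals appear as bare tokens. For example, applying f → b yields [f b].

e
e @ t
e @ t @ t
e @ t @ t @ t
t @ t @ t @ t
f @ t @ t @ t
b @ t @ t @ t
b @ f @ t @ t
b @ n @ t @ t
b @ n @ f @ t
b @ n @ b @ t
b @ n @ b @ f
b @ n @ b @ b

[e [e [e [e [t [f b]]] @ [t [f n]]] @ [t [f b]]] @ [t [f b]]]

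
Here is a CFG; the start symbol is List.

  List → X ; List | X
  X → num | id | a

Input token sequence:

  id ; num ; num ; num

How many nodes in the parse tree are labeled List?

4

[List [X id] ; [List [X num] ; [List [X num] ; [List [X num]]]]]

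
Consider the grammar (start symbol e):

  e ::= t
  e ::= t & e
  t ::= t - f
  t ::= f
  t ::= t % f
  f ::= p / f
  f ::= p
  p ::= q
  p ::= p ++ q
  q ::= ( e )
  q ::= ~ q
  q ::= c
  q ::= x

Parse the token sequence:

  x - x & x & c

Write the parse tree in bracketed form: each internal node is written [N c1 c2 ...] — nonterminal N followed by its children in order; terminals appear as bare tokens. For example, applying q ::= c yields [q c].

e
t & e
t - f & e
f - f & e
p - f & e
q - f & e
x - f & e
x - p & e
x - q & e
x - x & e
x - x & t & e
x - x & f & e
x - x & p & e
x - x & q & e
x - x & x & e
x - x & x & t
x - x & x & f
x - x & x & p
x - x & x & q
x - x & x & c

[e [t [t [f [p [q x]]]] - [f [p [q x]]]] & [e [t [f [p [q x]]]] & [e [t [f [p [q c]]]]]]]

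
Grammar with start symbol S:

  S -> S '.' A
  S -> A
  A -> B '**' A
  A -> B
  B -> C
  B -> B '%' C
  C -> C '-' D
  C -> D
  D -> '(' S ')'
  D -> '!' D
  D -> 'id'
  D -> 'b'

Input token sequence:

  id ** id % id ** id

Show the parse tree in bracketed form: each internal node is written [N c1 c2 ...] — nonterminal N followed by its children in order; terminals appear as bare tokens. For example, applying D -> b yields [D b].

S
A
B ** A
C ** A
D ** A
id ** A
id ** B ** A
id ** B % C ** A
id ** C % C ** A
id ** D % C ** A
id ** id % C ** A
id ** id % D ** A
id ** id % id ** A
id ** id % id ** B
id ** id % id ** C
id ** id % id ** D
id ** id % id ** id

[S [A [B [C [D id]]] ** [A [B [B [C [D id]]] % [C [D id]]] ** [A [B [C [D id]]]]]]]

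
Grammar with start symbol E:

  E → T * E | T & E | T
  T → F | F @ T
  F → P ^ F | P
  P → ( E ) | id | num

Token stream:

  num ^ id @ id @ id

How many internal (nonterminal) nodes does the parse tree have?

12

[E [T [F [P num] ^ [F [P id]]] @ [T [F [P id]] @ [T [F [P id]]]]]]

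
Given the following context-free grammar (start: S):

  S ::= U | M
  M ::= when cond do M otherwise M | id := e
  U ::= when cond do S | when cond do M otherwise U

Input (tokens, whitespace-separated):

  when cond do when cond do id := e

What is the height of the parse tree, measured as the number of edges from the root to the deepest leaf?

6

[S [U when cond do [S [U when cond do [S [M id := e]]]]]]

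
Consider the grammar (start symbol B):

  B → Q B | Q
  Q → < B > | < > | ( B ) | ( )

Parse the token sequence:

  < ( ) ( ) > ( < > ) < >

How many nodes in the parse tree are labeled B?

[B [Q < [B [Q ( )] [B [Q ( )]]] >] [B [Q ( [B [Q < >]] )] [B [Q < >]]]]

6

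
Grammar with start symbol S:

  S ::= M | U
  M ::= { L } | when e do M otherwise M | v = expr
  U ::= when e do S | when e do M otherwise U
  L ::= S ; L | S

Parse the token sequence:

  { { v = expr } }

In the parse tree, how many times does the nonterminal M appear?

3

[S [M { [L [S [M { [L [S [M v = expr]]] }]]] }]]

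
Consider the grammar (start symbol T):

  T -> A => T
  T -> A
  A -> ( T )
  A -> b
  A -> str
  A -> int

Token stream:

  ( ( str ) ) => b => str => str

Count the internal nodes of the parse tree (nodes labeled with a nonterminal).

[T [A ( [T [A ( [T [A str]] )]] )] => [T [A b] => [T [A str] => [T [A str]]]]]

12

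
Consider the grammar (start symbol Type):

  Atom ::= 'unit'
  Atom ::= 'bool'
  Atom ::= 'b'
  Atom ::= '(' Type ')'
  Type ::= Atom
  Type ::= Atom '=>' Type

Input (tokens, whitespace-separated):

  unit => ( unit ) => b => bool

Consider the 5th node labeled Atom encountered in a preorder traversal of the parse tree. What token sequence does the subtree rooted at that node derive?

bool

[Type [Atom unit] => [Type [Atom ( [Type [Atom unit]] )] => [Type [Atom b] => [Type [Atom bool]]]]]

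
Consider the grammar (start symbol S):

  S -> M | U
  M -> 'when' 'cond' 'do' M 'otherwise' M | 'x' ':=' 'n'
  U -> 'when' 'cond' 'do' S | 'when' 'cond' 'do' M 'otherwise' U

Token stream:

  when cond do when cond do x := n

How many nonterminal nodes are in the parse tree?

6

[S [U when cond do [S [U when cond do [S [M x := n]]]]]]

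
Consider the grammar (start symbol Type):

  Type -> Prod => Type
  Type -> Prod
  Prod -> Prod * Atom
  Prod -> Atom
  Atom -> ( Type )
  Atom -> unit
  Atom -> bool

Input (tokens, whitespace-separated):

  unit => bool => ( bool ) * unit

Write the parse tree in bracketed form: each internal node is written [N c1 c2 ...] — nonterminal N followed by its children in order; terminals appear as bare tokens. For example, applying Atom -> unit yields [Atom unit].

Type
Prod => Type
Atom => Type
unit => Type
unit => Prod => Type
unit => Atom => Type
unit => bool => Type
unit => bool => Prod
unit => bool => Prod * Atom
unit => bool => Atom * Atom
unit => bool => ( Type ) * Atom
unit => bool => ( Prod ) * Atom
unit => bool => ( Atom ) * Atom
unit => bool => ( bool ) * Atom
unit => bool => ( bool ) * unit

[Type [Prod [Atom unit]] => [Type [Prod [Atom bool]] => [Type [Prod [Prod [Atom ( [Type [Prod [Atom bool]]] )]] * [Atom unit]]]]]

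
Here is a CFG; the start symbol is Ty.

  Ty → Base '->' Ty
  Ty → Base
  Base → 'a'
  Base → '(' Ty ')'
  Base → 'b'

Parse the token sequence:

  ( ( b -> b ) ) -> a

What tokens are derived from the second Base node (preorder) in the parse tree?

[Ty [Base ( [Ty [Base ( [Ty [Base b] -> [Ty [Base b]]] )]] )] -> [Ty [Base a]]]

( b -> b )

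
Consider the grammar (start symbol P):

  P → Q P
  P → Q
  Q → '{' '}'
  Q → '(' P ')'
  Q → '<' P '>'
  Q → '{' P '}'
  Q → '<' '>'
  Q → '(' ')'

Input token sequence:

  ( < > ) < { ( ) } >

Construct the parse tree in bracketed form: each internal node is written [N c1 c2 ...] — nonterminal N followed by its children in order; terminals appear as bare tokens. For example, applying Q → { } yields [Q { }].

P
Q P
( P ) P
( Q ) P
( < > ) P
( < > ) Q
( < > ) < P >
( < > ) < Q >
( < > ) < { P } >
( < > ) < { Q } >
( < > ) < { ( ) } >

[P [Q ( [P [Q < >]] )] [P [Q < [P [Q { [P [Q ( )]] }]] >]]]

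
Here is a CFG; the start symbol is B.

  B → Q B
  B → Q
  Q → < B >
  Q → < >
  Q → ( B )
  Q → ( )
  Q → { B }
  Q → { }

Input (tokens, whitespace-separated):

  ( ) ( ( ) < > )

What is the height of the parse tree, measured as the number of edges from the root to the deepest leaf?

[B [Q ( )] [B [Q ( [B [Q ( )] [B [Q < >]]] )]]]

6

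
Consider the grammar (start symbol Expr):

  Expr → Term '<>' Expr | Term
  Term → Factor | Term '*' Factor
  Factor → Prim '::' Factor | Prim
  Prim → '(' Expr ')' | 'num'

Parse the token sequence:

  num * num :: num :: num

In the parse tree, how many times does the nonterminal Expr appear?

[Expr [Term [Term [Factor [Prim num]]] * [Factor [Prim num] :: [Factor [Prim num] :: [Factor [Prim num]]]]]]

1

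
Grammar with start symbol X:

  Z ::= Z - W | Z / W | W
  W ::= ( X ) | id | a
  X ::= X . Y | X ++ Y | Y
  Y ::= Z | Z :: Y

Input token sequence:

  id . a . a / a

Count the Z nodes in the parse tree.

4

[X [X [X [Y [Z [W id]]]] . [Y [Z [W a]]]] . [Y [Z [Z [W a]] / [W a]]]]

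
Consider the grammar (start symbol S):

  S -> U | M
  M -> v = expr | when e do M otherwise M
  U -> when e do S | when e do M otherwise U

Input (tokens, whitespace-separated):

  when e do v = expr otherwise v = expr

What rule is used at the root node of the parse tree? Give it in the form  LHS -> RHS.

S -> M

[S [M when e do [M v = expr] otherwise [M v = expr]]]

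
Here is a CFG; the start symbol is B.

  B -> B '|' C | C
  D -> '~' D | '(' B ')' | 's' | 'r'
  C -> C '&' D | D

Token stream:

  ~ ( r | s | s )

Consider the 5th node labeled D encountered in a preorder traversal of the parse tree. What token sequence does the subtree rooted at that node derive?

s

[B [C [D ~ [D ( [B [B [B [C [D r]]] | [C [D s]]] | [C [D s]]] )]]]]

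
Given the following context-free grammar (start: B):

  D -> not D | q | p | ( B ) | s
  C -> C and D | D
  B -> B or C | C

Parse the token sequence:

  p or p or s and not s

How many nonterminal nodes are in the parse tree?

12

[B [B [B [C [D p]]] or [C [D p]]] or [C [C [D s]] and [D not [D s]]]]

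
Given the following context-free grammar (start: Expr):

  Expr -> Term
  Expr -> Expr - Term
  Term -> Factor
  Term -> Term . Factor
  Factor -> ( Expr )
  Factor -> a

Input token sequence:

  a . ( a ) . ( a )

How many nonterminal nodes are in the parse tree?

13

[Expr [Term [Term [Term [Factor a]] . [Factor ( [Expr [Term [Factor a]]] )]] . [Factor ( [Expr [Term [Factor a]]] )]]]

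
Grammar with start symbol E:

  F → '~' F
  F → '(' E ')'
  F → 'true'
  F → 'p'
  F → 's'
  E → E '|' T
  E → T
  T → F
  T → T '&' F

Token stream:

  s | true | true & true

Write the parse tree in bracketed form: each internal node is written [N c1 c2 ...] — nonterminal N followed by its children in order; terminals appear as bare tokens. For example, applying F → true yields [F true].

E
E | T
E | T | T
T | T | T
F | T | T
s | T | T
s | F | T
s | true | T
s | true | T & F
s | true | F & F
s | true | true & F
s | true | true & true

[E [E [E [T [F s]]] | [T [F true]]] | [T [T [F true]] & [F true]]]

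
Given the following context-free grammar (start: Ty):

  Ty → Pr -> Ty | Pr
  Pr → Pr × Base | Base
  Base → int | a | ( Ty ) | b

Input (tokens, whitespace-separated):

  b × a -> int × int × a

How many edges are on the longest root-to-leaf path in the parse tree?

[Ty [Pr [Pr [Base b]] × [Base a]] -> [Ty [Pr [Pr [Pr [Base int]] × [Base int]] × [Base a]]]]

6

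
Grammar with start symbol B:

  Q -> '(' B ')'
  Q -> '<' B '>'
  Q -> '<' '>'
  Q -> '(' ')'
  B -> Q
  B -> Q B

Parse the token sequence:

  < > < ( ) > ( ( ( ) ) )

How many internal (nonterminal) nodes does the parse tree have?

12

[B [Q < >] [B [Q < [B [Q ( )]] >] [B [Q ( [B [Q ( [B [Q ( )]] )]] )]]]]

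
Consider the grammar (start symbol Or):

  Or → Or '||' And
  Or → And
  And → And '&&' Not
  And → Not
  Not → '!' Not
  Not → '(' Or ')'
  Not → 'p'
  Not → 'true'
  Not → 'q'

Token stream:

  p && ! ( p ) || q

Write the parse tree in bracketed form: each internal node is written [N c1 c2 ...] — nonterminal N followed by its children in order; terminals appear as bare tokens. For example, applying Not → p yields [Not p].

Or
Or || And
And || And
And && Not || And
Not && Not || And
p && Not || And
p && ! Not || And
p && ! ( Or ) || And
p && ! ( And ) || And
p && ! ( Not ) || And
p && ! ( p ) || And
p && ! ( p ) || Not
p && ! ( p ) || q

[Or [Or [And [And [Not p]] && [Not ! [Not ( [Or [And [Not p]]] )]]]] || [And [Not q]]]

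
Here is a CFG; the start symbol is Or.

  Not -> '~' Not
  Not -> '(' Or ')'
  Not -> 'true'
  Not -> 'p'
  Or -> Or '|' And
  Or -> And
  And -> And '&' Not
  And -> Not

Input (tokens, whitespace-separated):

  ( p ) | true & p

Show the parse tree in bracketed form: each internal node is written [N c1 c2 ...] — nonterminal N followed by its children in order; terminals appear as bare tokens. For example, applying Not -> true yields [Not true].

[Or [Or [And [Not ( [Or [And [Not p]]] )]]] | [And [And [Not true]] & [Not p]]]

Or
Or | And
And | And
Not | And
( Or ) | And
( And ) | And
( Not ) | And
( p ) | And
( p ) | And & Not
( p ) | Not & Not
( p ) | true & Not
( p ) | true & p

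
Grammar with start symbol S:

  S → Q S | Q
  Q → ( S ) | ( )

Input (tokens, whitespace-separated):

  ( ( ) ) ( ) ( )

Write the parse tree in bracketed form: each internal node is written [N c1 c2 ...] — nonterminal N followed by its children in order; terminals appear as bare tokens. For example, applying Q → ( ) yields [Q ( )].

S
Q S
( S ) S
( Q ) S
( ( ) ) S
( ( ) ) Q S
( ( ) ) ( ) S
( ( ) ) ( ) Q
( ( ) ) ( ) ( )

[S [Q ( [S [Q ( )]] )] [S [Q ( )] [S [Q ( )]]]]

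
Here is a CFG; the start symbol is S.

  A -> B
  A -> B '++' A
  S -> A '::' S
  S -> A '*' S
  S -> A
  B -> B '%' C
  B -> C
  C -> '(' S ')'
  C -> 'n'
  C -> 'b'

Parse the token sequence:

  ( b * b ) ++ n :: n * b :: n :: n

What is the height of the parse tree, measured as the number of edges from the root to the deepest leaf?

[S [A [B [C ( [S [A [B [C b]]] * [S [A [B [C b]]]]] )]] ++ [A [B [C n]]]] :: [S [A [B [C n]]] * [S [A [B [C b]]] :: [S [A [B [C n]]] :: [S [A [B [C n]]]]]]]]

9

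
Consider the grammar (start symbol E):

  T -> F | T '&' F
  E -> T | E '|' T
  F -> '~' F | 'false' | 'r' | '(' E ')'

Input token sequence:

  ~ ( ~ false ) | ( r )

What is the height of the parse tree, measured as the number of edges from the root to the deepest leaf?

9

[E [E [T [F ~ [F ( [E [T [F ~ [F false]]]] )]]]] | [T [F ( [E [T [F r]]] )]]]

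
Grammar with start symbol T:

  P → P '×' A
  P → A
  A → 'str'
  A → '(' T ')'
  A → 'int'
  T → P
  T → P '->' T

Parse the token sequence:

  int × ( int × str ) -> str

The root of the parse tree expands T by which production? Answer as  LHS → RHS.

[T [P [P [A int]] × [A ( [T [P [P [A int]] × [A str]]] )]] -> [T [P [A str]]]]

T → P '->' T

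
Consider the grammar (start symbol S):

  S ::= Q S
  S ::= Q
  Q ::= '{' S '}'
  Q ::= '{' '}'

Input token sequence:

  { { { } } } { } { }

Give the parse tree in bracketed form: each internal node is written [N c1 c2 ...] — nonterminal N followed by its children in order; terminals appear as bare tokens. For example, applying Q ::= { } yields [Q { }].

[S [Q { [S [Q { [S [Q { }]] }]] }] [S [Q { }] [S [Q { }]]]]

S
Q S
{ S } S
{ Q } S
{ { S } } S
{ { Q } } S
{ { { } } } S
{ { { } } } Q S
{ { { } } } { } S
{ { { } } } { } Q
{ { { } } } { } { }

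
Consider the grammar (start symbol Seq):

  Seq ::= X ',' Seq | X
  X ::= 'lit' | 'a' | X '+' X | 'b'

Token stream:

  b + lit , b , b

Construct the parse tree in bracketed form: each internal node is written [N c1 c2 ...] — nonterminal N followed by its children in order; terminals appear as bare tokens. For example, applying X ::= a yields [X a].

[Seq [X [X b] + [X lit]] , [Seq [X b] , [Seq [X b]]]]

Seq
X , Seq
X + X , Seq
b + X , Seq
b + lit , Seq
b + lit , X , Seq
b + lit , b , Seq
b + lit , b , X
b + lit , b , b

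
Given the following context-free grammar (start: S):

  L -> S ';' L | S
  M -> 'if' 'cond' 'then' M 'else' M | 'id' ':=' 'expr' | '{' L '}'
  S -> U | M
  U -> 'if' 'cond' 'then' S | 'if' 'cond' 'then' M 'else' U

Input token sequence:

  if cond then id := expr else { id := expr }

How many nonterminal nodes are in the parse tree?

[S [M if cond then [M id := expr] else [M { [L [S [M id := expr]]] }]]]

7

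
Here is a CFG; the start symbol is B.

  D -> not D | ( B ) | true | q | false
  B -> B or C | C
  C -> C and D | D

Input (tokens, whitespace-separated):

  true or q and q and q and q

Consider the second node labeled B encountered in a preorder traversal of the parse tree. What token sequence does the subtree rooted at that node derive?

true

[B [B [C [D true]]] or [C [C [C [C [D q]] and [D q]] and [D q]] and [D q]]]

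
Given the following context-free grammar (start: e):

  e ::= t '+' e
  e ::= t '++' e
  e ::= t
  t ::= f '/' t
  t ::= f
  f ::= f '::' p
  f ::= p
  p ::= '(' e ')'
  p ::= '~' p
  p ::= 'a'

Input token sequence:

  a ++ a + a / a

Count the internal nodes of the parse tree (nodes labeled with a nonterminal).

[e [t [f [p a]]] ++ [e [t [f [p a]]] + [e [t [f [p a]] / [t [f [p a]]]]]]]

15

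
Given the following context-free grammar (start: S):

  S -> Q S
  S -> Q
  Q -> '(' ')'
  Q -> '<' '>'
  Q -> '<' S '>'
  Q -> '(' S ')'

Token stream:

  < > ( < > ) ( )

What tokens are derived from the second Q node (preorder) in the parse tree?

[S [Q < >] [S [Q ( [S [Q < >]] )] [S [Q ( )]]]]

( < > )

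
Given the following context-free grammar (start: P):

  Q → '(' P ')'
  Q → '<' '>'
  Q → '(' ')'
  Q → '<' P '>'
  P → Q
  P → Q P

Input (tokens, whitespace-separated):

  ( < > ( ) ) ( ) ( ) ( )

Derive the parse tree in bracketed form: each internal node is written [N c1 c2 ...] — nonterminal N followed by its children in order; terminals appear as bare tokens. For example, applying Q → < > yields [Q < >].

P
Q P
( P ) P
( Q P ) P
( < > P ) P
( < > Q ) P
( < > ( ) ) P
( < > ( ) ) Q P
( < > ( ) ) ( ) P
( < > ( ) ) ( ) Q P
( < > ( ) ) ( ) ( ) P
( < > ( ) ) ( ) ( ) Q
( < > ( ) ) ( ) ( ) ( )

[P [Q ( [P [Q < >] [P [Q ( )]]] )] [P [Q ( )] [P [Q ( )] [P [Q ( )]]]]]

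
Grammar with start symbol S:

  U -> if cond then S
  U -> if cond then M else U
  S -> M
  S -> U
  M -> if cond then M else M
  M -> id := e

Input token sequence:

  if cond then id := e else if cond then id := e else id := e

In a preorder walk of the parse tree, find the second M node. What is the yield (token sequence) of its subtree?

[S [M if cond then [M id := e] else [M if cond then [M id := e] else [M id := e]]]]

id := e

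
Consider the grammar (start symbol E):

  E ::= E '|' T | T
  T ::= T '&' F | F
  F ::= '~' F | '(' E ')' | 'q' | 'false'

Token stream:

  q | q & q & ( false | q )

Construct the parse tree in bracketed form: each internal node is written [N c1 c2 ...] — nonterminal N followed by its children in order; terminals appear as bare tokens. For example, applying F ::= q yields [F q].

E
E | T
T | T
F | T
q | T
q | T & F
q | T & F & F
q | F & F & F
q | q & F & F
q | q & q & F
q | q & q & ( E )
q | q & q & ( E | T )
q | q & q & ( T | T )
q | q & q & ( F | T )
q | q & q & ( false | T )
q | q & q & ( false | F )
q | q & q & ( false | q )

[E [E [T [F q]]] | [T [T [T [F q]] & [F q]] & [F ( [E [E [T [F false]]] | [T [F q]]] )]]]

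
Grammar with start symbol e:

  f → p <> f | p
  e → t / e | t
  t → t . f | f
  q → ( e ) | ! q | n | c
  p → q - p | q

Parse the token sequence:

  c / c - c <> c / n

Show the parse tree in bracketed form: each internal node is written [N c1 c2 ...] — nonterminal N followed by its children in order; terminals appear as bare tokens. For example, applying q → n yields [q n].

e
t / e
f / e
p / e
q / e
c / e
c / t / e
c / f / e
c / p <> f / e
c / q - p <> f / e
c / c - p <> f / e
c / c - q <> f / e
c / c - c <> f / e
c / c - c <> p / e
c / c - c <> q / e
c / c - c <> c / e
c / c - c <> c / t
c / c - c <> c / f
c / c - c <> c / p
c / c - c <> c / q
c / c - c <> c / n

[e [t [f [p [q c]]]] / [e [t [f [p [q c] - [p [q c]]] <> [f [p [q c]]]]] / [e [t [f [p [q n]]]]]]]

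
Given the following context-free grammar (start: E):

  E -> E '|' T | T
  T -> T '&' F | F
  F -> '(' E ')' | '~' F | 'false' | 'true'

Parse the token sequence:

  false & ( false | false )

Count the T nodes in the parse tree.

4

[E [T [T [F false]] & [F ( [E [E [T [F false]]] | [T [F false]]] )]]]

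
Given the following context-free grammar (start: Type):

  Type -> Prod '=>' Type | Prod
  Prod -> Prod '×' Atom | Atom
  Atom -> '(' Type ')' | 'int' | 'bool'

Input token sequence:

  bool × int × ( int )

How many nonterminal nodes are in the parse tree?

[Type [Prod [Prod [Prod [Atom bool]] × [Atom int]] × [Atom ( [Type [Prod [Atom int]]] )]]]

10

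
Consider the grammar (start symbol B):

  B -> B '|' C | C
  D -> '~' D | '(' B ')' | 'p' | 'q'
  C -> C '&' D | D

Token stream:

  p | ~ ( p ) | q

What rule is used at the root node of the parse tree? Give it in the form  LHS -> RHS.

[B [B [B [C [D p]]] | [C [D ~ [D ( [B [C [D p]]] )]]]] | [C [D q]]]

B -> B '|' C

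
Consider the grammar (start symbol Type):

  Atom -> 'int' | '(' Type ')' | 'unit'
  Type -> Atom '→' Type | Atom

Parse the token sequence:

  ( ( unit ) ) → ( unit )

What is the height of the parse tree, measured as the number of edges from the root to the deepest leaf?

[Type [Atom ( [Type [Atom ( [Type [Atom unit]] )]] )] → [Type [Atom ( [Type [Atom unit]] )]]]

6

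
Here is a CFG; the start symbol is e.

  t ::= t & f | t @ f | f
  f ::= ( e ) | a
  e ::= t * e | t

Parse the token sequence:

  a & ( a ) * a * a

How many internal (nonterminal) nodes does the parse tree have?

[e [t [t [f a]] & [f ( [e [t [f a]]] )]] * [e [t [f a]] * [e [t [f a]]]]]

14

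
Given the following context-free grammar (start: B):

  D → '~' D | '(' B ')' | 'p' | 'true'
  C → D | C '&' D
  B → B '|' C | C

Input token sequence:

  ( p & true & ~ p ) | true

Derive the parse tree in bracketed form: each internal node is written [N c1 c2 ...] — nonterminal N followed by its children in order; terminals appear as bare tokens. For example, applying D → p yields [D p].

[B [B [C [D ( [B [C [C [C [D p]] & [D true]] & [D ~ [D p]]]] )]]] | [C [D true]]]

B
B | C
C | C
D | C
( B ) | C
( C ) | C
( C & D ) | C
( C & D & D ) | C
( D & D & D ) | C
( p & D & D ) | C
( p & true & D ) | C
( p & true & ~ D ) | C
( p & true & ~ p ) | C
( p & true & ~ p ) | D
( p & true & ~ p ) | true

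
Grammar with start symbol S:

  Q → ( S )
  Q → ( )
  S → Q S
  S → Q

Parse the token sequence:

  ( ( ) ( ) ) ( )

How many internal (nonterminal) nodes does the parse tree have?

8

[S [Q ( [S [Q ( )] [S [Q ( )]]] )] [S [Q ( )]]]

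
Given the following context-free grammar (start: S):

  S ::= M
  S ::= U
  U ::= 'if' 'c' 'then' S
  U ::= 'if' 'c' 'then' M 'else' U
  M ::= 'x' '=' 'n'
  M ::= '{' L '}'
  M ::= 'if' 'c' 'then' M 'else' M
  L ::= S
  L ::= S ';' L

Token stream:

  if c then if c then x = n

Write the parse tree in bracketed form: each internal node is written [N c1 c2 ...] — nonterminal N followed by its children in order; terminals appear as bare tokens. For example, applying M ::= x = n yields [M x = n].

S
U
if c then S
if c then U
if c then if c then S
if c then if c then M
if c then if c then x = n

[S [U if c then [S [U if c then [S [M x = n]]]]]]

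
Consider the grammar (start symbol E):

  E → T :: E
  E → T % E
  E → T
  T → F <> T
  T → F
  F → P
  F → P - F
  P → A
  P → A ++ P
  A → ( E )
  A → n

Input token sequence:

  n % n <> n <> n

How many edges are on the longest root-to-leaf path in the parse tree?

[E [T [F [P [A n]]]] % [E [T [F [P [A n]]] <> [T [F [P [A n]]] <> [T [F [P [A n]]]]]]]]

8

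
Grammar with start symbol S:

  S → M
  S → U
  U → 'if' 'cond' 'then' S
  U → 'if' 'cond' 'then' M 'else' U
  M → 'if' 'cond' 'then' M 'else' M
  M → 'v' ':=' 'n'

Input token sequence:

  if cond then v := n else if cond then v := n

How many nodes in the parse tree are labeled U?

2

[S [U if cond then [M v := n] else [U if cond then [S [M v := n]]]]]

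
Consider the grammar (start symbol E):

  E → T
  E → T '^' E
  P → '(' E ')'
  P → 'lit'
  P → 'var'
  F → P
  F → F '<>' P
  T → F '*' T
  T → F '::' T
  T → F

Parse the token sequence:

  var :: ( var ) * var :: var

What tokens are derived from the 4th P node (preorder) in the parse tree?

var

[E [T [F [P var]] :: [T [F [P ( [E [T [F [P var]]]] )]] * [T [F [P var]] :: [T [F [P var]]]]]]]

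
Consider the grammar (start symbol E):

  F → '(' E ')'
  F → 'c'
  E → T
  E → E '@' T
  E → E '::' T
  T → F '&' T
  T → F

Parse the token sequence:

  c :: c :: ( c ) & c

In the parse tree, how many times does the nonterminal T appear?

[E [E [E [T [F c]]] :: [T [F c]]] :: [T [F ( [E [T [F c]]] )] & [T [F c]]]]

5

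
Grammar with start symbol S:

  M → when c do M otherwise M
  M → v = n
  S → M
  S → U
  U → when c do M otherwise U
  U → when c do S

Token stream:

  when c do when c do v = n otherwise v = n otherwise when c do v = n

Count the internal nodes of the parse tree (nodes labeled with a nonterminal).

8

[S [U when c do [M when c do [M v = n] otherwise [M v = n]] otherwise [U when c do [S [M v = n]]]]]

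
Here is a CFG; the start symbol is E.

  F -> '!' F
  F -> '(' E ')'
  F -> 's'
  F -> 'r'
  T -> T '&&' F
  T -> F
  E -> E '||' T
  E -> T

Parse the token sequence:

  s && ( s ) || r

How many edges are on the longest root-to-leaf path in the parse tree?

[E [E [T [T [F s]] && [F ( [E [T [F s]]] )]]] || [T [F r]]]

7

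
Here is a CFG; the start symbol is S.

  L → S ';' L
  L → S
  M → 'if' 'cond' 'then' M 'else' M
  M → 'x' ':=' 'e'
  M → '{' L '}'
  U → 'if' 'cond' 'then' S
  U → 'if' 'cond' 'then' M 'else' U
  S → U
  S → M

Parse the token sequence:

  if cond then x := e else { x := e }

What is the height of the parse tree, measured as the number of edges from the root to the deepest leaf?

6

[S [M if cond then [M x := e] else [M { [L [S [M x := e]]] }]]]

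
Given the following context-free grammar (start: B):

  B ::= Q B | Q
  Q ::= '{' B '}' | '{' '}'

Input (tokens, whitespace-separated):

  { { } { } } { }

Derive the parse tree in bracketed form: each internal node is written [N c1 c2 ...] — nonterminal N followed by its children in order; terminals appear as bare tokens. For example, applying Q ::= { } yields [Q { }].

B
Q B
{ B } B
{ Q B } B
{ { } B } B
{ { } Q } B
{ { } { } } B
{ { } { } } Q
{ { } { } } { }

[B [Q { [B [Q { }] [B [Q { }]]] }] [B [Q { }]]]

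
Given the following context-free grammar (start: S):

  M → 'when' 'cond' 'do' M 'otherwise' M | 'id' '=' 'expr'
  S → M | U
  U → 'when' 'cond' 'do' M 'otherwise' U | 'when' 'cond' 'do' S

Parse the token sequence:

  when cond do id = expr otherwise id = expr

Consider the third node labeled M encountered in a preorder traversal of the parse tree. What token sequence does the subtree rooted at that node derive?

[S [M when cond do [M id = expr] otherwise [M id = expr]]]

id = expr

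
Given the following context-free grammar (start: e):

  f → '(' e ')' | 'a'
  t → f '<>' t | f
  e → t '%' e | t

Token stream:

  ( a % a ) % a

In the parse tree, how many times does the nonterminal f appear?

[e [t [f ( [e [t [f a]] % [e [t [f a]]]] )]] % [e [t [f a]]]]

4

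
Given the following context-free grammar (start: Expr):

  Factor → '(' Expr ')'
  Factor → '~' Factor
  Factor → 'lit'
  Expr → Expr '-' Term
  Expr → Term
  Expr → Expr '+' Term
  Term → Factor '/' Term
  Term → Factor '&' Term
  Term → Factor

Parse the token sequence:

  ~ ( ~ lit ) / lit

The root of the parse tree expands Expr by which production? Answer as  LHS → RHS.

Expr → Term

[Expr [Term [Factor ~ [Factor ( [Expr [Term [Factor ~ [Factor lit]]]] )]] / [Term [Factor lit]]]]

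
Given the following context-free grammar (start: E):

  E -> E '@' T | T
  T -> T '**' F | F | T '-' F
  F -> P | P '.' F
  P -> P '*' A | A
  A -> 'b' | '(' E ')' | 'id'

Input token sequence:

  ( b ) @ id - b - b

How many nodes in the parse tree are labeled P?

[E [E [T [F [P [A ( [E [T [F [P [A b]]]]] )]]]]] @ [T [T [T [F [P [A id]]]] - [F [P [A b]]]] - [F [P [A b]]]]]

5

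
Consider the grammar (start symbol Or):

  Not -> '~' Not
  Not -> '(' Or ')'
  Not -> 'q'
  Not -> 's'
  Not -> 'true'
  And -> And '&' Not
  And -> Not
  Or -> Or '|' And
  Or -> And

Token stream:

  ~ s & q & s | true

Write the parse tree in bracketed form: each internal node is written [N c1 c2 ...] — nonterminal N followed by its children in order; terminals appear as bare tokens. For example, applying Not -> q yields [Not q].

[Or [Or [And [And [And [Not ~ [Not s]]] & [Not q]] & [Not s]]] | [And [Not true]]]

Or
Or | And
And | And
And & Not | And
And & Not & Not | And
Not & Not & Not | And
~ Not & Not & Not | And
~ s & Not & Not | And
~ s & q & Not | And
~ s & q & s | And
~ s & q & s | Not
~ s & q & s | true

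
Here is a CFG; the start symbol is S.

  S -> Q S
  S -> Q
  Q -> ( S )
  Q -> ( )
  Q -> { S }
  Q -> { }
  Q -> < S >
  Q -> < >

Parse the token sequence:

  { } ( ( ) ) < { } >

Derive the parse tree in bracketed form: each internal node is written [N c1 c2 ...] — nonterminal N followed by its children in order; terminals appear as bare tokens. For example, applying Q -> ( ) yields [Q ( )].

S
Q S
{ } S
{ } Q S
{ } ( S ) S
{ } ( Q ) S
{ } ( ( ) ) S
{ } ( ( ) ) Q
{ } ( ( ) ) < S >
{ } ( ( ) ) < Q >
{ } ( ( ) ) < { } >

[S [Q { }] [S [Q ( [S [Q ( )]] )] [S [Q < [S [Q { }]] >]]]]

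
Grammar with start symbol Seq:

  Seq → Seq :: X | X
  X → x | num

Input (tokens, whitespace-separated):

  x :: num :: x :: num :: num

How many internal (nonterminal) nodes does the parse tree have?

[Seq [Seq [Seq [Seq [Seq [X x]] :: [X num]] :: [X x]] :: [X num]] :: [X num]]

10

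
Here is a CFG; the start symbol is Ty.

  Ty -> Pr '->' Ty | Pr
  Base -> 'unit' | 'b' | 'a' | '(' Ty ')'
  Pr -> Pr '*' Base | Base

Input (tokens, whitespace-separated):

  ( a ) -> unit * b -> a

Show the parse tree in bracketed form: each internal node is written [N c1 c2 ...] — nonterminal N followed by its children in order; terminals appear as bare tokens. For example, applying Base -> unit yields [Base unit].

[Ty [Pr [Base ( [Ty [Pr [Base a]]] )]] -> [Ty [Pr [Pr [Base unit]] * [Base b]] -> [Ty [Pr [Base a]]]]]

Ty
Pr -> Ty
Base -> Ty
( Ty ) -> Ty
( Pr ) -> Ty
( Base ) -> Ty
( a ) -> Ty
( a ) -> Pr -> Ty
( a ) -> Pr * Base -> Ty
( a ) -> Base * Base -> Ty
( a ) -> unit * Base -> Ty
( a ) -> unit * b -> Ty
( a ) -> unit * b -> Pr
( a ) -> unit * b -> Base
( a ) -> unit * b -> a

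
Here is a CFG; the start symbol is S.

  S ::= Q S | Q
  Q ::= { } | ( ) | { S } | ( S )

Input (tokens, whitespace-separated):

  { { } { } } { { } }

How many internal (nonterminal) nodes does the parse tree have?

[S [Q { [S [Q { }] [S [Q { }]]] }] [S [Q { [S [Q { }]] }]]]

10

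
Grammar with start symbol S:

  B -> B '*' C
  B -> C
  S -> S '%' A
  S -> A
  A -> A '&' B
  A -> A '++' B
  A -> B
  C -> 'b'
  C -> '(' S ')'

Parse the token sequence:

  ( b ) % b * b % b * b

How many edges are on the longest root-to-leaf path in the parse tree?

10

[S [S [S [A [B [C ( [S [A [B [C b]]]] )]]]] % [A [B [B [C b]] * [C b]]]] % [A [B [B [C b]] * [C b]]]]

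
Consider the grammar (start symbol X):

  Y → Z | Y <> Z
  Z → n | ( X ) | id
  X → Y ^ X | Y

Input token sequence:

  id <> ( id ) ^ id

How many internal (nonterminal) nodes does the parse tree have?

11

[X [Y [Y [Z id]] <> [Z ( [X [Y [Z id]]] )]] ^ [X [Y [Z id]]]]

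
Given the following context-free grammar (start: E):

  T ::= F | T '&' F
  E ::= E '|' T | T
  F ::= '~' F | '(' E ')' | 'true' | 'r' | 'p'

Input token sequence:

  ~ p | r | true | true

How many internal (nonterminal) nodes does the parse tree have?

[E [E [E [E [T [F ~ [F p]]]] | [T [F r]]] | [T [F true]]] | [T [F true]]]

13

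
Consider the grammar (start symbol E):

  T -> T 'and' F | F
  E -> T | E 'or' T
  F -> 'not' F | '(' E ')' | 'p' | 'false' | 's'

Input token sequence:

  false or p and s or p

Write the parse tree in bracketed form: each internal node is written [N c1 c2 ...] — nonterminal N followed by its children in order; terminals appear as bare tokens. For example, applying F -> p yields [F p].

E
E or T
E or T or T
T or T or T
F or T or T
false or T or T
false or T and F or T
false or F and F or T
false or p and F or T
false or p and s or T
false or p and s or F
false or p and s or p

[E [E [E [T [F false]]] or [T [T [F p]] and [F s]]] or [T [F p]]]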